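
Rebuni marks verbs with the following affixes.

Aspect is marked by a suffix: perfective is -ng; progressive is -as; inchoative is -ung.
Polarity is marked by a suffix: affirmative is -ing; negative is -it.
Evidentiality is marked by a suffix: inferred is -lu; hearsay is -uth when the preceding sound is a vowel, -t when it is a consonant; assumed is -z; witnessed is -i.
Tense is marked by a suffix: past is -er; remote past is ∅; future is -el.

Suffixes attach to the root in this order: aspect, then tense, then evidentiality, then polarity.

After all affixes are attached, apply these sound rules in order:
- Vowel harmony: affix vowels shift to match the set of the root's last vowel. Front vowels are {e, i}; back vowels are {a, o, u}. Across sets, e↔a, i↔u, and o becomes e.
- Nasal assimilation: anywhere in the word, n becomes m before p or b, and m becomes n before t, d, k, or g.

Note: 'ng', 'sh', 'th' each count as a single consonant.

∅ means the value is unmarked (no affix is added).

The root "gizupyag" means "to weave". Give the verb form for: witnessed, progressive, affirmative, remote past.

Attach aspect progressive -as → gizupyagas.
tense = remote past: zero marking, form stays gizupyagas.
Attach evidentiality witnessed -i → gizupyagasi.
Attach polarity affirmative -ing → gizupyagasiing.
Apply vowel harmony: gizupyagasiing → gizupyagasuung.
Nasal assimilation: no change.

gizupyagasuung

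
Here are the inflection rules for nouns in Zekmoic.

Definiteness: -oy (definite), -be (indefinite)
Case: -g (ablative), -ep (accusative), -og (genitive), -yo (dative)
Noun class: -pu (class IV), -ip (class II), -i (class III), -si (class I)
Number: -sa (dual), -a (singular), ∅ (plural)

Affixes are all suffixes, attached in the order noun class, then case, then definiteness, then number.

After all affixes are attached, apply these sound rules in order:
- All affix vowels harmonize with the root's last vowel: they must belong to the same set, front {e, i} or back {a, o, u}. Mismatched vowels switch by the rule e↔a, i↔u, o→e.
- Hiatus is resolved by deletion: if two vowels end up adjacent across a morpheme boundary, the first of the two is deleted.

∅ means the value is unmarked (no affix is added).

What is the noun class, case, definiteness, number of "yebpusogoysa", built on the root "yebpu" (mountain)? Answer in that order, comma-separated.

class I, genitive, definite, dual

Segment: yebpu-si-og-oy-sa.
noun class: -si → class I.
case: -og → genitive.
definiteness: -oy → definite.
number: -sa → dual.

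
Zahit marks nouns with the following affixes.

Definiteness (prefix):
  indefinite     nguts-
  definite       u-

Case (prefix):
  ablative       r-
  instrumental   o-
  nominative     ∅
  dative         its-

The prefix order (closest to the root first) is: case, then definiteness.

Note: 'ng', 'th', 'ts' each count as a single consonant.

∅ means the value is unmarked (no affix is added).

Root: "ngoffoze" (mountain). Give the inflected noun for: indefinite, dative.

Attach case dative its- → itsngoffoze.
Attach definiteness indefinite nguts- → ngutsitsngoffoze.

ngutsitsngoffoze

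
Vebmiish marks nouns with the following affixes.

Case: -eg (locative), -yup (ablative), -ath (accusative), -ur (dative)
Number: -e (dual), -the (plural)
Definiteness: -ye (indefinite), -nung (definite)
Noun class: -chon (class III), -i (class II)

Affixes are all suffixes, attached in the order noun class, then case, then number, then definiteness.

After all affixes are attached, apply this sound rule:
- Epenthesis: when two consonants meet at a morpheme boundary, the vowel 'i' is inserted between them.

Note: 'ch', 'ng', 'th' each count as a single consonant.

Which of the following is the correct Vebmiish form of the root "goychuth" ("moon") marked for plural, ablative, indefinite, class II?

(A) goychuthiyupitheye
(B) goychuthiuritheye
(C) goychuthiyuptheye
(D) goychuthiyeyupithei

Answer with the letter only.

A

Attach noun class class II -i → goychuthi.
Attach case ablative -yup → goychuthiyup.
Attach number plural -the → goychuthiyupthe.
Attach definiteness indefinite -ye → goychuthiyuptheye.
Apply epenthesis: goychuthiyuptheye → goychuthiyupitheye.
So the correct form is goychuthiyupitheye, option (A).
(B) goychuthiuritheye is wrong: it uses dative instead of ablative for case.
(C) goychuthiyuptheye is wrong: it fails to apply the sound rule(s).
(D) goychuthiyeyupithei is wrong: it has the affixes in the wrong order.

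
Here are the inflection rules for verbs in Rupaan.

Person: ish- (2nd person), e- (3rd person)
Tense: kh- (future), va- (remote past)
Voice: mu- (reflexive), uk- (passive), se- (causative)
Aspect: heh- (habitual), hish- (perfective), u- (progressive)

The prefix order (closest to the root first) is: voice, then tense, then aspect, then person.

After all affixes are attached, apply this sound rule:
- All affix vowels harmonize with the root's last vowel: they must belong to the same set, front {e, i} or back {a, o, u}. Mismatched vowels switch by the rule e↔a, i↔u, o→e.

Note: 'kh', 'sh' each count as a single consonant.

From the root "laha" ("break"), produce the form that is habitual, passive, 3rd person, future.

ahahkhuklaha

Attach voice passive uk- → uklaha.
Attach tense future kh- → khuklaha.
Attach aspect habitual heh- → hehkhuklaha.
Attach person 3rd person e- → ehehkhuklaha.
Apply vowel harmony: ehehkhuklaha → ahahkhuklaha.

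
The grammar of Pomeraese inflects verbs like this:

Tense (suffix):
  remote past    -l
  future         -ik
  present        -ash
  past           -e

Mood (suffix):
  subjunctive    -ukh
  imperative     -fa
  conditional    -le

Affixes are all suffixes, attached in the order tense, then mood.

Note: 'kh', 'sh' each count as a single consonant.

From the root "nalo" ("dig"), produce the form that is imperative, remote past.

nalolfa

Attach tense remote past -l → nalol.
Attach mood imperative -fa → nalolfa.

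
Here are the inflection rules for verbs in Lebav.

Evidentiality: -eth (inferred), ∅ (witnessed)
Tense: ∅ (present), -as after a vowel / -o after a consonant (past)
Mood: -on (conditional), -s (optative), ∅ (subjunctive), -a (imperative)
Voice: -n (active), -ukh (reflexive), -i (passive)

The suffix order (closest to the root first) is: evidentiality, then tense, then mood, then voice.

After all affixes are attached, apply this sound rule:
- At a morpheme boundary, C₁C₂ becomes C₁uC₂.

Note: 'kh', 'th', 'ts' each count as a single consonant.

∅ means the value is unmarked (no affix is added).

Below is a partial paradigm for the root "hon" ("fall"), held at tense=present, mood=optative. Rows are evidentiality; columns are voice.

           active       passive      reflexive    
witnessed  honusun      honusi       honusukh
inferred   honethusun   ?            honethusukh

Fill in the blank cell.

Attach evidentiality inferred -eth → honeth.
tense = present: zero marking, form stays honeth.
Attach mood optative -s → honeths.
Attach voice passive -i → honethsi.
Apply epenthesis: honethsi → honethusi.

honethusi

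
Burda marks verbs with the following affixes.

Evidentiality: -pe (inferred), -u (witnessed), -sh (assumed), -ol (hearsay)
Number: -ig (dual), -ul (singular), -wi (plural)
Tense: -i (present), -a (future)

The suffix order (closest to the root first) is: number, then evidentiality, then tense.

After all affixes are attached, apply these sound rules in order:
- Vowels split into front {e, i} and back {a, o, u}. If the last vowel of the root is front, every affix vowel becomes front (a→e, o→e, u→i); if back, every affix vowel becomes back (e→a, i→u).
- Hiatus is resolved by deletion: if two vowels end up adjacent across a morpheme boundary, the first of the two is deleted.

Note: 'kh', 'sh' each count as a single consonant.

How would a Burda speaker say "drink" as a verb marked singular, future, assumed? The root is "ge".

Attach number singular -ul → geul.
Attach evidentiality assumed -sh → geulsh.
Attach tense future -a → geulsha.
Apply vowel harmony: geulsha → geilshe.
Apply vowel deletion: geilshe → gilshe.

gilshe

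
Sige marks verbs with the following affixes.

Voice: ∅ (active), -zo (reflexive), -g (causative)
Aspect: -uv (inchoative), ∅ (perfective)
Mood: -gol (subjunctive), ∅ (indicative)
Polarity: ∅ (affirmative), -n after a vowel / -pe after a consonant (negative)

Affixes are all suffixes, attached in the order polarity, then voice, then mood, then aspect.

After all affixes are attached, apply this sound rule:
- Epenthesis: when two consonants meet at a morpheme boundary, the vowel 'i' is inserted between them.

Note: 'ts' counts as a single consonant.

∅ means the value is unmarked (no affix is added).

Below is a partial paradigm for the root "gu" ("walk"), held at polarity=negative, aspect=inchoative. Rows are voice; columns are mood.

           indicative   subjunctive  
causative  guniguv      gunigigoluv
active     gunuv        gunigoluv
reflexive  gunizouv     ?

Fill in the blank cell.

Attach polarity negative -n (after vowel 'u') → gun.
Attach voice reflexive -zo → gunzo.
Attach mood subjunctive -gol → gunzogol.
Attach aspect inchoative -uv → gunzogoluv.
Apply epenthesis: gunzogoluv → gunizogoluv.

gunizogoluv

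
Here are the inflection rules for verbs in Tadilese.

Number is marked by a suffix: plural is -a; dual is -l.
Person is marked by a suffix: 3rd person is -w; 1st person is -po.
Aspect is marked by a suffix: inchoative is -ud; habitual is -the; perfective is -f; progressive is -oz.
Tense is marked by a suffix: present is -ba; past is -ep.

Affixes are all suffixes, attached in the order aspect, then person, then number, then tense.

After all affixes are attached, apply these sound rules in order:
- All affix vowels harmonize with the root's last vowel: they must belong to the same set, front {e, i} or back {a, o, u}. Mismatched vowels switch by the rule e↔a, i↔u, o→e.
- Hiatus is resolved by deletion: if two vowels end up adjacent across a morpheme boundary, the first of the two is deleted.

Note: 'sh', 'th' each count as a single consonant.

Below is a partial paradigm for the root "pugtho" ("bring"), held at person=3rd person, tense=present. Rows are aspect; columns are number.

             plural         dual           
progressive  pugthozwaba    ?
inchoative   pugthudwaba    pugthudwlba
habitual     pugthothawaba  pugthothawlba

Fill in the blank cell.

pugthozwlba

Attach aspect progressive -oz → pugthooz.
Attach person 3rd person -w → pugthoozw.
Attach number dual -l → pugthoozwl.
Attach tense present -ba → pugthoozwlba.
Vowel harmony: no change.
Apply vowel deletion: pugthoozwlba → pugthozwlba.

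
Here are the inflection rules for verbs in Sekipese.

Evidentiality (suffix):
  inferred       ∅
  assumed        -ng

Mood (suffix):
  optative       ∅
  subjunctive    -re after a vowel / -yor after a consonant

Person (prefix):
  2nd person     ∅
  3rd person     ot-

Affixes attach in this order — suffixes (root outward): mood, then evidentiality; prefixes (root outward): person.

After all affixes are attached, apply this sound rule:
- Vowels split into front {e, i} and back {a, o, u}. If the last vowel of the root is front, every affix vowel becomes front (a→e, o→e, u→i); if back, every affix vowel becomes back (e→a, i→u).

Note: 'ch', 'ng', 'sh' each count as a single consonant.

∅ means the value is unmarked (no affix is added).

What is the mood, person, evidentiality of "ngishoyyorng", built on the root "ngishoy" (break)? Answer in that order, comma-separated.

Segment: ngishoy-yor-ng.
mood: -re/yor → subjunctive.
person: ∅ → 2nd person.
evidentiality: -ng → assumed.

subjunctive, 2nd person, assumed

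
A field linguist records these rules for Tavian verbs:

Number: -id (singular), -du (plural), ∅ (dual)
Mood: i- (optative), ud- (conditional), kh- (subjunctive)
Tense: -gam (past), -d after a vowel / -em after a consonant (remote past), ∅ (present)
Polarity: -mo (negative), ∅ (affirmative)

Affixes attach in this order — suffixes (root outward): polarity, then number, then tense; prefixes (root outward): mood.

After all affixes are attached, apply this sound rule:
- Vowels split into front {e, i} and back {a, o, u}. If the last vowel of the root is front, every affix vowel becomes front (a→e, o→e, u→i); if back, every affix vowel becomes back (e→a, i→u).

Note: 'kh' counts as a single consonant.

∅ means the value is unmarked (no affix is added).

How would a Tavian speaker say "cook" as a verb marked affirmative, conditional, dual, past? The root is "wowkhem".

polarity = affirmative: zero marking, form stays wowkhem.
number = dual: zero marking, form stays wowkhem.
Attach mood conditional ud- → udwowkhem.
Attach tense past -gam → udwowkhemgam.
Apply vowel harmony: udwowkhemgam → idwowkhemgem.

idwowkhemgem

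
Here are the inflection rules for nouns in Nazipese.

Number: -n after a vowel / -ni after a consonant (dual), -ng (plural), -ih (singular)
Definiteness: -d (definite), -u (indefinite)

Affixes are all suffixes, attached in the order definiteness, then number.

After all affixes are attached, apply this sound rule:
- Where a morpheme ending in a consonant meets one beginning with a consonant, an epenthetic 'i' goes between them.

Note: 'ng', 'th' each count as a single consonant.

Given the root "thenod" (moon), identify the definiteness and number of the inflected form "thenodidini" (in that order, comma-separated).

definite, dual

Segment: thenod-d-ni.
definiteness: -d → definite.
number: -n/ni → dual.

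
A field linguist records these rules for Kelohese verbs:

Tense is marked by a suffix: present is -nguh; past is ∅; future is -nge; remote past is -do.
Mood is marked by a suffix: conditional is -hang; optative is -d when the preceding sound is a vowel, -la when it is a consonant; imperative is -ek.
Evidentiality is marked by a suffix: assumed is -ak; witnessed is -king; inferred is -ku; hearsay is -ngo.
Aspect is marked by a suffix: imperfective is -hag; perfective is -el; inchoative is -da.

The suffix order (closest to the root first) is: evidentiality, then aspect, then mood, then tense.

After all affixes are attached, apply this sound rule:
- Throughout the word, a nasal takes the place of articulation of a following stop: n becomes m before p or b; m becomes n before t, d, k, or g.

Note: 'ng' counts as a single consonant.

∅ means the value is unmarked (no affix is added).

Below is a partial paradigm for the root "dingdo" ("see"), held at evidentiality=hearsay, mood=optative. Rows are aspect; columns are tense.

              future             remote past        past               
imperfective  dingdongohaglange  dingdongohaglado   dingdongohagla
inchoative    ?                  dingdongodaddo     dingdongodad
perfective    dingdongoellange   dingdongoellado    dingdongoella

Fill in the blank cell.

Attach evidentiality hearsay -ngo → dingdongo.
Attach aspect inchoative -da → dingdongoda.
Attach mood optative -d (after vowel 'a') → dingdongodad.
Attach tense future -nge → dingdongodadnge.
Nasal assimilation: no change.

dingdongodadnge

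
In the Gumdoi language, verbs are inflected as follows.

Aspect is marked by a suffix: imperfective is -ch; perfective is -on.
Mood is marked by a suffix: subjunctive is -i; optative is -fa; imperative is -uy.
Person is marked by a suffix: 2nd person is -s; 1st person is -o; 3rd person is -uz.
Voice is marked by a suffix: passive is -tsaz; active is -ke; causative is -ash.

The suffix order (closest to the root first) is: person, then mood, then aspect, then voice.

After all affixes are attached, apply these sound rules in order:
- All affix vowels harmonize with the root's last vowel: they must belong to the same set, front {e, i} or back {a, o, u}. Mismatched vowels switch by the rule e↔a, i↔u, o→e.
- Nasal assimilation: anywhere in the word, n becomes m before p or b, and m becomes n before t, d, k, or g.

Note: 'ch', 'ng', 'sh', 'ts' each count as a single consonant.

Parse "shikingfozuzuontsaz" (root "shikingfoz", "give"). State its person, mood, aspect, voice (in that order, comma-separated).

Segment: shikingfoz-uz-i-on-tsaz.
person: -uz → 3rd person.
mood: -i → subjunctive.
aspect: -on → perfective.
voice: -tsaz → passive.

3rd person, subjunctive, perfective, passive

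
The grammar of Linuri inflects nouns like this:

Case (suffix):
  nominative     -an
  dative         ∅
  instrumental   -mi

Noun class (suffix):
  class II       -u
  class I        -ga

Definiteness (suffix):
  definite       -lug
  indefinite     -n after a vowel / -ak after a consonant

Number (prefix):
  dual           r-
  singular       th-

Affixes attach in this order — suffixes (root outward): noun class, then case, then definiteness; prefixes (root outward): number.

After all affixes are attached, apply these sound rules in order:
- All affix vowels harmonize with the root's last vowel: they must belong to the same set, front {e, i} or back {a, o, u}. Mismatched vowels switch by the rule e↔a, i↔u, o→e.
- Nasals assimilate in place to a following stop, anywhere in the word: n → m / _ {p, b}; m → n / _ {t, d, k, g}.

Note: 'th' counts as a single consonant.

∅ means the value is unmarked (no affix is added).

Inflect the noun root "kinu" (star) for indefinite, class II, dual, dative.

rkinuun

Attach noun class class II -u → kinuu.
case = dative: zero marking, form stays kinuu.
Attach definiteness indefinite -n (after vowel 'u') → kinuun.
Attach number dual r- → rkinuun.
Vowel harmony: no change.
Nasal assimilation: no change.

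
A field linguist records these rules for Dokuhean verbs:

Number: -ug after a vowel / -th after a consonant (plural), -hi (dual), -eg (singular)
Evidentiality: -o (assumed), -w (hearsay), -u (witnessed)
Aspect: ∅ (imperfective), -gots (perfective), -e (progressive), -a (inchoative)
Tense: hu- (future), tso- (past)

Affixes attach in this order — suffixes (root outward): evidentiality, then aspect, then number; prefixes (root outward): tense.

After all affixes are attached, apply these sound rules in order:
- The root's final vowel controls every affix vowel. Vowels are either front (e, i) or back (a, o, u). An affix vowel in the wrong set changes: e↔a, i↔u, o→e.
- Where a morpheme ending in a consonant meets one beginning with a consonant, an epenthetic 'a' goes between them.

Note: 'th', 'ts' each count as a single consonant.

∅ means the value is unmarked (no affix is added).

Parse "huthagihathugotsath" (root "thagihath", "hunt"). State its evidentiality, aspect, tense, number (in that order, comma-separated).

witnessed, perfective, future, plural

Segment: hu-thagihath-u-gots-th.
evidentiality: -u → witnessed.
aspect: -gots → perfective.
tense: hu- → future.
number: -ug/th → plural.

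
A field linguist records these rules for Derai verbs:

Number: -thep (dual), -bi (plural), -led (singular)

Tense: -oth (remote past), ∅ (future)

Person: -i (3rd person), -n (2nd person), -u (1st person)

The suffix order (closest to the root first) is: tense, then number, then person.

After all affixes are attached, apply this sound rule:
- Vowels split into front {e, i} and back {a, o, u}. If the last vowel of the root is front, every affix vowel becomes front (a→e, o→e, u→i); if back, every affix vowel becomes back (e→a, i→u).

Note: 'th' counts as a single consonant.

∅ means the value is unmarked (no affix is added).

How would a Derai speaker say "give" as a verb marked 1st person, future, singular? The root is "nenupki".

tense = future: zero marking, form stays nenupki.
Attach number singular -led → nenupkiled.
Attach person 1st person -u → nenupkiledu.
Apply vowel harmony: nenupkiledu → nenupkiledi.

nenupkiledi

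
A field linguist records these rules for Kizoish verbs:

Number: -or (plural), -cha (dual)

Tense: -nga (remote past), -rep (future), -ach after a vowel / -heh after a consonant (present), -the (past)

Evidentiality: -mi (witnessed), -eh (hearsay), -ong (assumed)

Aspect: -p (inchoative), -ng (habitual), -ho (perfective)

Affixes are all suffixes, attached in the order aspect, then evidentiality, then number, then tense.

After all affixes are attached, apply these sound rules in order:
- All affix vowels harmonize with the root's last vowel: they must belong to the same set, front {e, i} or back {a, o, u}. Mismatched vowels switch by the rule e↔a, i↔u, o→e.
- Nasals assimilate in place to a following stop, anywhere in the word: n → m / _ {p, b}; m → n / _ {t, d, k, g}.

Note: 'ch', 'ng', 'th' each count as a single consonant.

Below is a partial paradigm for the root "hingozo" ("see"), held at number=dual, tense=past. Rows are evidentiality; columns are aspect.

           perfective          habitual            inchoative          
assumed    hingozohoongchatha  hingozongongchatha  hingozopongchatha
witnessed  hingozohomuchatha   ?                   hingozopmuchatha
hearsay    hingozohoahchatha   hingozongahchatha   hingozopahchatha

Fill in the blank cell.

hingozongmuchatha

Attach aspect habitual -ng → hingozong.
Attach evidentiality witnessed -mi → hingozongmi.
Attach number dual -cha → hingozongmicha.
Attach tense past -the → hingozongmichathe.
Apply vowel harmony: hingozongmichathe → hingozongmuchatha.
Nasal assimilation: no change.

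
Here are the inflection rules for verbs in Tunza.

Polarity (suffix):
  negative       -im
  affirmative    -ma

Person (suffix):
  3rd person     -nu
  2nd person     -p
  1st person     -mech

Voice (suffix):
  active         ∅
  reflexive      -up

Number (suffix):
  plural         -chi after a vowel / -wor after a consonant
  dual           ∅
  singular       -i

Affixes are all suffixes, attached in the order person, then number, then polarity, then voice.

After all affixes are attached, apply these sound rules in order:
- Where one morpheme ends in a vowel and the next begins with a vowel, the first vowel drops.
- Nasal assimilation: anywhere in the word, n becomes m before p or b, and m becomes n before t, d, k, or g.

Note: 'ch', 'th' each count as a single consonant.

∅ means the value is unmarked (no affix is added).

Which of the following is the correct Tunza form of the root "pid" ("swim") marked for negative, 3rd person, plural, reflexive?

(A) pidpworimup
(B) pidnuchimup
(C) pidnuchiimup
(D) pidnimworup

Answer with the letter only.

B

Attach person 3rd person -nu → pidnu.
Attach number plural -chi (after vowel 'u') → pidnuchi.
Attach polarity negative -im → pidnuchiim.
Attach voice reflexive -up → pidnuchiimup.
Apply vowel deletion: pidnuchiimup → pidnuchimup.
Nasal assimilation: no change.
So the correct form is pidnuchimup, option (B).
(A) pidpworimup is wrong: it uses 2nd person instead of 3rd person for person.
(C) pidnuchiimup is wrong: it fails to apply the sound rule(s).
(D) pidnimworup is wrong: it has the affixes in the wrong order.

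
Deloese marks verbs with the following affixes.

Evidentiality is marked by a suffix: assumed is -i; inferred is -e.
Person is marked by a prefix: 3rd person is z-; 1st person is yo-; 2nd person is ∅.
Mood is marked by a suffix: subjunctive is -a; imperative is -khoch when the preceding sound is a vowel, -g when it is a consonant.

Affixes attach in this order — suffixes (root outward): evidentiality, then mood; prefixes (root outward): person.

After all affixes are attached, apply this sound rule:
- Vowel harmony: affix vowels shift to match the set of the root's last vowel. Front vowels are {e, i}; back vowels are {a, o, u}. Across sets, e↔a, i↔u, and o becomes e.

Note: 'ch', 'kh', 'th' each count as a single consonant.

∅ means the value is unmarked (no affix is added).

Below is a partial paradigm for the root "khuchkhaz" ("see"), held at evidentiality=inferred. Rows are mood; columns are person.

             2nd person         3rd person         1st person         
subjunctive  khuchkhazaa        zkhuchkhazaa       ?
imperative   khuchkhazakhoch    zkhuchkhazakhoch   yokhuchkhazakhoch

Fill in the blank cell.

yokhuchkhazaa

Attach evidentiality inferred -e → khuchkhaze.
Attach person 1st person yo- → yokhuchkhaze.
Attach mood subjunctive -a → yokhuchkhazea.
Apply vowel harmony: yokhuchkhazea → yokhuchkhazaa.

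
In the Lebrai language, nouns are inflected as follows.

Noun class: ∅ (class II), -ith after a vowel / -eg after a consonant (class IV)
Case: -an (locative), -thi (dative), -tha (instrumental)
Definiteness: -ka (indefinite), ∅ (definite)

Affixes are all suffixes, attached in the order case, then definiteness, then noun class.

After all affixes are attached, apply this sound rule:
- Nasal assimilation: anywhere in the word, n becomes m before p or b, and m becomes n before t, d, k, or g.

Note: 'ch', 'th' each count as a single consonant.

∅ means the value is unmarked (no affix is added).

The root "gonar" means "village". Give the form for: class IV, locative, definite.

gonaraneg

Attach case locative -an → gonaran.
definiteness = definite: zero marking, form stays gonaran.
Attach noun class class IV -eg (after consonant 'n') → gonaraneg.
Nasal assimilation: no change.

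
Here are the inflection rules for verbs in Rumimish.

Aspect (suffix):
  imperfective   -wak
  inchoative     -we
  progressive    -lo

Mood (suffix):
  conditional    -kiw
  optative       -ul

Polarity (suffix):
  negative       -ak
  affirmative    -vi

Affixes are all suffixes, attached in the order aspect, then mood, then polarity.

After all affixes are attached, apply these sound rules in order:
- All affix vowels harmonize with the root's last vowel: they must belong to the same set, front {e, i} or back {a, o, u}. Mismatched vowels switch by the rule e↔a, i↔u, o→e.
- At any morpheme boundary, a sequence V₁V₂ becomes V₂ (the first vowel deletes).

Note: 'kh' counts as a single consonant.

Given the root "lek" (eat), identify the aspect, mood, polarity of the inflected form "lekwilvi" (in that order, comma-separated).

Segment: lek-we-ul-vi.
aspect: -we → inchoative.
mood: -ul → optative.
polarity: -vi → affirmative.

inchoative, optative, affirmative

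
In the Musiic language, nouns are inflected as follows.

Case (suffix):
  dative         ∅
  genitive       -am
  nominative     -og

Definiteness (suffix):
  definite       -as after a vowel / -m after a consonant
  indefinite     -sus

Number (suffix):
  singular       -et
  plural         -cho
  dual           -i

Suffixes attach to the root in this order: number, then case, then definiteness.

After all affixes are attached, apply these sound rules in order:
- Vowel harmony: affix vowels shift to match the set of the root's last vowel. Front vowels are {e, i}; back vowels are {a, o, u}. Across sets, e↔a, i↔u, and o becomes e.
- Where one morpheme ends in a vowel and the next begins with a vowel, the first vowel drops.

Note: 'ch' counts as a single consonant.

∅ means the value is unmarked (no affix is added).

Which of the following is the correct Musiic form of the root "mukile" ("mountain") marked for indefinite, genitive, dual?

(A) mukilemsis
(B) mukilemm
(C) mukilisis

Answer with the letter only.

Attach number dual -i → mukilei.
Attach case genitive -am → mukileiam.
Attach definiteness indefinite -sus → mukileiamsus.
Apply vowel harmony: mukileiamsus → mukileiemsis.
Apply vowel deletion: mukileiemsis → mukilemsis.
So the correct form is mukilemsis, option (A).
(B) mukilemm is wrong: it uses definite instead of indefinite for definiteness.
(C) mukilisis is wrong: it uses dative instead of genitive for case.

A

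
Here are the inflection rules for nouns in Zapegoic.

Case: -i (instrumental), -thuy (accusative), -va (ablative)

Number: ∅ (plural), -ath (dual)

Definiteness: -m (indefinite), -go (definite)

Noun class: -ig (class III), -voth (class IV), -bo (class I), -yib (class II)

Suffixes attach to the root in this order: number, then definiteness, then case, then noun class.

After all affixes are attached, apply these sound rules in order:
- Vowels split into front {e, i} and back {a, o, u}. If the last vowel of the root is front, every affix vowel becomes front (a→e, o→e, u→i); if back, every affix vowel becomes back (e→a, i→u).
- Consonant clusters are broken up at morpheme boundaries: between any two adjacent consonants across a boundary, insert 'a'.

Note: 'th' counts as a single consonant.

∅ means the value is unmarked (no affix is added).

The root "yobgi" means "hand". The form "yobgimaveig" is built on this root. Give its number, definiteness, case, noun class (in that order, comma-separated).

Segment: yobgi-m-va-ig.
number: ∅ → plural.
definiteness: -m → indefinite.
case: -va → ablative.
noun class: -ig → class III.

plural, indefinite, ablative, class III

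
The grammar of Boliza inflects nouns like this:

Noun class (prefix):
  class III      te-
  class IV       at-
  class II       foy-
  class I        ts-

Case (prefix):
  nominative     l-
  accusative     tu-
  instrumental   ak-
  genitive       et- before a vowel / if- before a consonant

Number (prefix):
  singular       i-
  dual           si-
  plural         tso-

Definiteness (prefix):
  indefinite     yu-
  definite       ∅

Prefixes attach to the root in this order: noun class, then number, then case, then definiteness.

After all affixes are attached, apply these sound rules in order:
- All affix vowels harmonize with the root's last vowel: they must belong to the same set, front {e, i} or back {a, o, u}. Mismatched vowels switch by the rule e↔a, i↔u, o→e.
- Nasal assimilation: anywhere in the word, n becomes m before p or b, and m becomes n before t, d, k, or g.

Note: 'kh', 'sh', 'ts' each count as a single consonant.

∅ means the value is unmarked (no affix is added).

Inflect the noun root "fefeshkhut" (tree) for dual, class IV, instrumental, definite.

aksuatfefeshkhut

Attach noun class class IV at- → atfefeshkhut.
Attach number dual si- → siatfefeshkhut.
Attach case instrumental ak- → aksiatfefeshkhut.
definiteness = definite: zero marking, form stays aksiatfefeshkhut.
Apply vowel harmony: aksiatfefeshkhut → aksuatfefeshkhut.
Nasal assimilation: no change.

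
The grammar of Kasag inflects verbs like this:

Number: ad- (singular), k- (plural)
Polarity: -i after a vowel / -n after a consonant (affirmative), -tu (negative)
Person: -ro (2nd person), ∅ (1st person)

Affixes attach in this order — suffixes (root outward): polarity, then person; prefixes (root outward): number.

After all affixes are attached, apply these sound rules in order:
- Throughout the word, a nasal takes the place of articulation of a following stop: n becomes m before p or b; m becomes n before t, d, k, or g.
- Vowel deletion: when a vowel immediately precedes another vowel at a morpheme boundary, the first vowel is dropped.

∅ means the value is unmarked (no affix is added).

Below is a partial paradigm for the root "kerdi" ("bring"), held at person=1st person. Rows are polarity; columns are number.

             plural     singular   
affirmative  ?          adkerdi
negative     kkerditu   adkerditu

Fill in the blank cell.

Attach polarity affirmative -i (after vowel 'i') → kerdii.
Attach number plural k- → kkerdii.
person = 1st person: zero marking, form stays kkerdii.
Nasal assimilation: no change.
Apply vowel deletion: kkerdii → kkerdi.

kkerdi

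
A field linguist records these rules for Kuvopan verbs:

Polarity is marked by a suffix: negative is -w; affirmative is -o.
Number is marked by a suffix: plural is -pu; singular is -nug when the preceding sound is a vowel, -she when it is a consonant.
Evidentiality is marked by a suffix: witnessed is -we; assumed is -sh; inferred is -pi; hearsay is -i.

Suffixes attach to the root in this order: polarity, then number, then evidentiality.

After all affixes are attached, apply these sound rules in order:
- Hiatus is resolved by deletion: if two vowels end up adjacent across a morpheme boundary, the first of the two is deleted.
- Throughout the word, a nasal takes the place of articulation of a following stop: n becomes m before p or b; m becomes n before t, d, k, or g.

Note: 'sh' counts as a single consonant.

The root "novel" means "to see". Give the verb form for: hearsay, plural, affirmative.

Attach polarity affirmative -o → novelo.
Attach number plural -pu → novelopu.
Attach evidentiality hearsay -i → novelopui.
Apply vowel deletion: novelopui → novelopi.
Nasal assimilation: no change.

novelopi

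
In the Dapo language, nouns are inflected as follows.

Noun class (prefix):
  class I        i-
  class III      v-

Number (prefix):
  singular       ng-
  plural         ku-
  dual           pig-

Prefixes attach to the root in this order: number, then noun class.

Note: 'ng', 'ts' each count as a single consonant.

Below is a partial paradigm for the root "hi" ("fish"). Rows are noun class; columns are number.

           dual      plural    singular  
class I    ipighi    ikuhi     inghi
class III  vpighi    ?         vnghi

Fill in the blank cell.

vkuhi

Attach number plural ku- → kuhi.
Attach noun class class III v- → vkuhi.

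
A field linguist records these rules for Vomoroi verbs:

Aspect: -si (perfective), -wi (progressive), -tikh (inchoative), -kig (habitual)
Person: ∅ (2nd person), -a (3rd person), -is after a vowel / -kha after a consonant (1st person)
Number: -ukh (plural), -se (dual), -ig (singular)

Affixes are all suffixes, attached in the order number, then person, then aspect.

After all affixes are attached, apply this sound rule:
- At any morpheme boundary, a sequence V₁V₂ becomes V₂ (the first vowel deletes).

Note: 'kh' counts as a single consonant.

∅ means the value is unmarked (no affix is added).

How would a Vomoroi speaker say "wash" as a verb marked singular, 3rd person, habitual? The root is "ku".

Attach number singular -ig → kuig.
Attach person 3rd person -a → kuiga.
Attach aspect habitual -kig → kuigakig.
Apply vowel deletion: kuigakig → kigakig.

kigakig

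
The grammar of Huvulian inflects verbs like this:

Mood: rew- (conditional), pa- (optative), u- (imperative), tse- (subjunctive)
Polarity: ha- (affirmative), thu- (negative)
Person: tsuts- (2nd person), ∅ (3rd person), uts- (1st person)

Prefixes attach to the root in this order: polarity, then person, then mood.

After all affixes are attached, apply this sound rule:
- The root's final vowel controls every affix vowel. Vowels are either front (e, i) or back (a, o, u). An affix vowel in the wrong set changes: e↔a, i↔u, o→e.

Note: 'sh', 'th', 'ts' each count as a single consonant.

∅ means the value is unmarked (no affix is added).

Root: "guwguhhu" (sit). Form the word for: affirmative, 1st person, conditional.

Attach polarity affirmative ha- → haguwguhhu.
Attach person 1st person uts- → utshaguwguhhu.
Attach mood conditional rew- → rewutshaguwguhhu.
Apply vowel harmony: rewutshaguwguhhu → rawutshaguwguhhu.

rawutshaguwguhhu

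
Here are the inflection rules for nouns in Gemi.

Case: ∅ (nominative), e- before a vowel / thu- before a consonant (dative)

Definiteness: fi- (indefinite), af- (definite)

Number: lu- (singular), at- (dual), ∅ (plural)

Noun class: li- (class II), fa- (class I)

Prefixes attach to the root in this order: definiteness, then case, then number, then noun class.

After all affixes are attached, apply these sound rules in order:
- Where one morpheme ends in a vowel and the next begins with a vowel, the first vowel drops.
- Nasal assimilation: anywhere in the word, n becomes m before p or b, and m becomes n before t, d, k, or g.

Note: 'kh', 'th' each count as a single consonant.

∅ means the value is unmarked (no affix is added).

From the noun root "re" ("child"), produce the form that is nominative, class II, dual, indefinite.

latfire

Attach definiteness indefinite fi- → fire.
case = nominative: zero marking, form stays fire.
Attach number dual at- → atfire.
Attach noun class class II li- → liatfire.
Apply vowel deletion: liatfire → latfire.
Nasal assimilation: no change.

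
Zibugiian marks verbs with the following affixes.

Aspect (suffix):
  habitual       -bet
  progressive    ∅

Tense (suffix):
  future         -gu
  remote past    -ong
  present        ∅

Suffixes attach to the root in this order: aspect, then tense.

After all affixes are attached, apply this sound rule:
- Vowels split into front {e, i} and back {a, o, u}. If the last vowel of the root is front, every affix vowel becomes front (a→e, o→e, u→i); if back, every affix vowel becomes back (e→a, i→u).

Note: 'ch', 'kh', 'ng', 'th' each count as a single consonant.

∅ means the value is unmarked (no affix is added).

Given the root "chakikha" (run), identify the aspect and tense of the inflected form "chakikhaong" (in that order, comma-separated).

Segment: chakikha-ong.
aspect: ∅ → progressive.
tense: -ong → remote past.

progressive, remote past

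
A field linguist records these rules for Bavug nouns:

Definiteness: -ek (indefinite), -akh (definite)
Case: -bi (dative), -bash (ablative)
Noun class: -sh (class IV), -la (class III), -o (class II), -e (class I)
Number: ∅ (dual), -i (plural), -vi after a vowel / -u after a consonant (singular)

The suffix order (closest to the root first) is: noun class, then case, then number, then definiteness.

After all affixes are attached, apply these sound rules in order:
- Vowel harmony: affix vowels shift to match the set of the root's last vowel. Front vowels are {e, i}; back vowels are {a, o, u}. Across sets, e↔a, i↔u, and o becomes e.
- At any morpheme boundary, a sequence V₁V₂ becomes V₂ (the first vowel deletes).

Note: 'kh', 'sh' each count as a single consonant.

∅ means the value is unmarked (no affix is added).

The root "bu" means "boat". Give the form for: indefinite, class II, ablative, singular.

Attach noun class class II -o → buo.
Attach case ablative -bash → buobash.
Attach number singular -u (after consonant 'sh') → buobashu.
Attach definiteness indefinite -ek → buobashuek.
Apply vowel harmony: buobashuek → buobashuak.
Apply vowel deletion: buobashuak → bobashak.

bobashak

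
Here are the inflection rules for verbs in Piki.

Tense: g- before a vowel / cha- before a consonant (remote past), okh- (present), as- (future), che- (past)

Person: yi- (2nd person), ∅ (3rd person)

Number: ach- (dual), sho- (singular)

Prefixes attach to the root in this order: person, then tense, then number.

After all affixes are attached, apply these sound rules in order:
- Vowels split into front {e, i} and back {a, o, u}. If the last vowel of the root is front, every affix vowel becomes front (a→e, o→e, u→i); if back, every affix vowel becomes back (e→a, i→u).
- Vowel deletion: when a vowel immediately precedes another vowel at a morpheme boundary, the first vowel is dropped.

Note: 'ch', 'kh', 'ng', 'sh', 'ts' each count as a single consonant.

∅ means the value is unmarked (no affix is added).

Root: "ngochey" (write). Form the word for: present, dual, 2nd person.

echekhyingochey

Attach person 2nd person yi- → yingochey.
Attach tense present okh- → okhyingochey.
Attach number dual ach- → achokhyingochey.
Apply vowel harmony: achokhyingochey → echekhyingochey.
Vowel deletion: no change.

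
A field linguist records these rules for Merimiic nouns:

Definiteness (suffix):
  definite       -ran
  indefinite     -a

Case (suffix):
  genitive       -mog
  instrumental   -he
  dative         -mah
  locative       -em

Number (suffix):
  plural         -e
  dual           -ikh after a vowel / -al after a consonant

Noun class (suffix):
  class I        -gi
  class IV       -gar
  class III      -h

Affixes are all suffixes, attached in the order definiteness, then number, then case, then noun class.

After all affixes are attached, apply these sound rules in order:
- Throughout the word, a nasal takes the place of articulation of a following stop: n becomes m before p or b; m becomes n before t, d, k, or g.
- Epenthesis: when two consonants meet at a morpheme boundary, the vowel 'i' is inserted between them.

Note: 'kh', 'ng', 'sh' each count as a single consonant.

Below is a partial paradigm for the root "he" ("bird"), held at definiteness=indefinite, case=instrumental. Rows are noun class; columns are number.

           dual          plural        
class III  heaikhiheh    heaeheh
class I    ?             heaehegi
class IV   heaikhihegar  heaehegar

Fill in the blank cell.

Attach definiteness indefinite -a → hea.
Attach number dual -ikh (after vowel 'a') → heaikh.
Attach case instrumental -he → heaikhhe.
Attach noun class class I -gi → heaikhhegi.
Nasal assimilation: no change.
Apply epenthesis: heaikhhegi → heaikhihegi.

heaikhihegi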